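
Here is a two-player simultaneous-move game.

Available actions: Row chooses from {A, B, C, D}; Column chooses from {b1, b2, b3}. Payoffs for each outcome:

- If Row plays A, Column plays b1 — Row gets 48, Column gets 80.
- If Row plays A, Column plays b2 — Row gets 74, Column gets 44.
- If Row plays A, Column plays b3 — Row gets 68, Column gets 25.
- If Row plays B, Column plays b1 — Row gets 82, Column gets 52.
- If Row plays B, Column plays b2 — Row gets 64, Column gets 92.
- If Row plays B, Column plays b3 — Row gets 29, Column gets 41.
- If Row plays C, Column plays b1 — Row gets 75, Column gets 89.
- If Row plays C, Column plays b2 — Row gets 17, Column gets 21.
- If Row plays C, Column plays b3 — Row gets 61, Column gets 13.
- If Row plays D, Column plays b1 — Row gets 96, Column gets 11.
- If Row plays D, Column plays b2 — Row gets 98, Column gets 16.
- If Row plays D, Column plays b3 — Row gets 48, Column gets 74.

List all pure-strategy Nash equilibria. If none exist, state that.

none

(A, b1): Row can switch to B (48 → 82). Not NE.
(A, b2): Row can switch to D (74 → 98). Not NE.
(A, b3): Column can switch to b1 (25 → 80). Not NE.
(B, b1): Row can switch to D (82 → 96). Not NE.
(B, b2): Row can switch to A (64 → 74). Not NE.
(B, b3): Row can switch to A (29 → 68). Not NE.
(The remaining 6 profiles each have a profitable deviation by the same check.)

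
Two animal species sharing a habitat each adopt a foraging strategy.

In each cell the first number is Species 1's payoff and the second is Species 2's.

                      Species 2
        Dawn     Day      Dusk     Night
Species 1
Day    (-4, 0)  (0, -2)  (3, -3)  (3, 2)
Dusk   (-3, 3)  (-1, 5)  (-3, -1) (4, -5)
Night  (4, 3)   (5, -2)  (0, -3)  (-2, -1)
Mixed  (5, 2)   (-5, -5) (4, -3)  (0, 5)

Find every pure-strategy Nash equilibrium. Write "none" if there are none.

This game has no pure Nash equilibrium.

For each player, find the best response to each opponent profile; mutual best responses are the pure NE.
Species 1 against Dawn: payoffs -4, -3, 4, 5 → best response Mixed.
Species 1 against Day: payoffs 0, -1, 5, -5 → best response Night.
Species 1 against Dusk: payoffs 3, -3, 0, 4 → best response Mixed.
Species 1 against Night: payoffs 3, 4, -2, 0 → best response Dusk.
Species 2 against Day: payoffs 0, -2, -3, 2 → best response Night.
Species 2 against Dusk: payoffs 3, 5, -1, -5 → best response Day.
Species 2 against Night: payoffs 3, -2, -3, -1 → best response Dawn.
Species 2 against Mixed: payoffs 2, -5, -3, 5 → best response Night.
No profile is a mutual best response for all players.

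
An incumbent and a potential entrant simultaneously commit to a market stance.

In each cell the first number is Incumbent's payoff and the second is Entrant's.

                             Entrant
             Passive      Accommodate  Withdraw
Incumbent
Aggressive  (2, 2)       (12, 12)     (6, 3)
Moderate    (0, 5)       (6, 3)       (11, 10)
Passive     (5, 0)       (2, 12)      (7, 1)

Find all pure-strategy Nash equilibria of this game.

Pure-strategy Nash equilibria: (Aggressive, Accommodate), (Moderate, Withdraw)

Incumbent against Passive: payoffs 2, 0, 5 → best response Passive.
Incumbent against Accommodate: payoffs 12, 6, 2 → best response Aggressive.
Incumbent against Withdraw: payoffs 6, 11, 7 → best response Moderate.
Entrant against Aggressive: payoffs 2, 12, 3 → best response Accommodate.
Entrant against Moderate: payoffs 5, 3, 10 → best response Withdraw.
Entrant against Passive: payoffs 0, 12, 1 → best response Accommodate.
Mutual best responses: (Aggressive, Accommodate); (Moderate, Withdraw).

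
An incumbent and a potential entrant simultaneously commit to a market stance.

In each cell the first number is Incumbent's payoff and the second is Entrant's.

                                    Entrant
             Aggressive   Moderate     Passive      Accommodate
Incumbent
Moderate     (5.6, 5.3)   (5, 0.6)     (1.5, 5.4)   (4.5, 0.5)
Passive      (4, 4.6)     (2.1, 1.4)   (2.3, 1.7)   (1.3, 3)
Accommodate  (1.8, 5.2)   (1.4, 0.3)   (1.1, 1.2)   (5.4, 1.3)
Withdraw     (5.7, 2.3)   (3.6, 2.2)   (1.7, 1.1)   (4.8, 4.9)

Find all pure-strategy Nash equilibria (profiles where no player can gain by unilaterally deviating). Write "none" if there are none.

none

(Moderate, Aggressive): Incumbent can switch to Withdraw (5.6 → 5.7). Not NE.
(Moderate, Moderate): Entrant can switch to Aggressive (0.6 → 5.3). Not NE.
(Moderate, Passive): Incumbent can switch to Passive (1.5 → 2.3). Not NE.
(Moderate, Accommodate): Incumbent can switch to Accommodate (4.5 → 5.4). Not NE.
(Passive, Aggressive): Incumbent can switch to Moderate (4 → 5.6). Not NE.
(Passive, Moderate): Incumbent can switch to Moderate (2.1 → 5). Not NE.
(The remaining 10 profiles each have a profitable deviation by the same check.)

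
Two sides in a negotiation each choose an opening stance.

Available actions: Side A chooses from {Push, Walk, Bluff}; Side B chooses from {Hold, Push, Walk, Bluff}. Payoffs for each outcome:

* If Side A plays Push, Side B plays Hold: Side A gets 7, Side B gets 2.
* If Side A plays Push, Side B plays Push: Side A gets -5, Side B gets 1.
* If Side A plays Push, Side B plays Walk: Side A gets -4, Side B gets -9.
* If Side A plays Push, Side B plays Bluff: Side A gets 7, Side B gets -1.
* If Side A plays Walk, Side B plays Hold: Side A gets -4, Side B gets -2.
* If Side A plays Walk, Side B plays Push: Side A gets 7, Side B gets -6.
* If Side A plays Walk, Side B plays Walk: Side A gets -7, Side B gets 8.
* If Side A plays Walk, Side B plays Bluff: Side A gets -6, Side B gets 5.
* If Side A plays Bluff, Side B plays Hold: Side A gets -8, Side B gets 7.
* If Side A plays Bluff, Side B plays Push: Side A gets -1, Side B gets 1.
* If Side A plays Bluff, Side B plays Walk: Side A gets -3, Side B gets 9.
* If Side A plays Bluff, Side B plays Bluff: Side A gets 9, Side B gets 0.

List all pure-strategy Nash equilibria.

(Push, Hold): Side A gets 7, best alternative -4; Side B gets 2, best alternative 1. No profitable deviation — NE.
(Push, Push): Side A can switch to Walk (-5 → 7). Not NE.
(Push, Walk): Side A can switch to Bluff (-4 → -3). Not NE.
(Push, Bluff): Side A can switch to Bluff (7 → 9). Not NE.
(Walk, Hold): Side A can switch to Push (-4 → 7). Not NE.
(Walk, Push): Side B can switch to Hold (-6 → -2). Not NE.
(Walk, Walk): Side A can switch to Push (-7 → -4). Not NE.
(Walk, Bluff): Side A can switch to Push (-6 → 7). Not NE.
(Bluff, Hold): Side A can switch to Push (-8 → 7). Not NE.
(Bluff, Push): Side A can switch to Walk (-1 → 7). Not NE.
(Bluff, Walk): Side A gets -3, best alternative -4; Side B gets 9, best alternative 7. No profitable deviation — NE.
(Bluff, Bluff): Side B can switch to Hold (0 → 7). Not NE.

Pure-strategy Nash equilibria: (Push, Hold); (Bluff, Walk)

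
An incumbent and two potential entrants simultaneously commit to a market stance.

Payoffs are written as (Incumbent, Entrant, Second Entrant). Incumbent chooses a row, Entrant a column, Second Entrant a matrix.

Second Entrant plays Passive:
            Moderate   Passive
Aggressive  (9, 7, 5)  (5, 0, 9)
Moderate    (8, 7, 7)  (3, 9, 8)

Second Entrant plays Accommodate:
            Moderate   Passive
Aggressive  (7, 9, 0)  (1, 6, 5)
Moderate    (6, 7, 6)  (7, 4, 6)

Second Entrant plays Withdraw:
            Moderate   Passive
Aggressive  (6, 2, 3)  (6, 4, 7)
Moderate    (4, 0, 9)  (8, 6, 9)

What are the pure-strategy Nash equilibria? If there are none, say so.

Pure-strategy Nash equilibria: (Aggressive, Moderate, Passive) and (Moderate, Passive, Withdraw)

(Aggressive, Moderate, Passive): Incumbent gets 9, best alternative 8; Entrant gets 7, best alternative 0; Second Entrant gets 5, best alternative 3. No profitable deviation — NE.
(Aggressive, Moderate, Accommodate): Second Entrant can switch to Passive (0 → 5). Not NE.
(Aggressive, Moderate, Withdraw): Entrant can switch to Passive (2 → 4). Not NE.
(Aggressive, Passive, Passive): Entrant can switch to Moderate (0 → 7). Not NE.
(Aggressive, Passive, Accommodate): Incumbent can switch to Moderate (1 → 7). Not NE.
(Aggressive, Passive, Withdraw): Incumbent can switch to Moderate (6 → 8). Not NE.
(Moderate, Moderate, Passive): Incumbent can switch to Aggressive (8 → 9). Not NE.
(Moderate, Moderate, Accommodate): Incumbent can switch to Aggressive (6 → 7). Not NE.
(Moderate, Moderate, Withdraw): Incumbent can switch to Aggressive (4 → 6). Not NE.
(Moderate, Passive, Passive): Incumbent can switch to Aggressive (3 → 5). Not NE.
(Moderate, Passive, Accommodate): Entrant can switch to Moderate (4 → 7). Not NE.
(Moderate, Passive, Withdraw): Incumbent gets 8, best alternative 6; Entrant gets 6, best alternative 0; Second Entrant gets 9, best alternative 8. No profitable deviation — NE.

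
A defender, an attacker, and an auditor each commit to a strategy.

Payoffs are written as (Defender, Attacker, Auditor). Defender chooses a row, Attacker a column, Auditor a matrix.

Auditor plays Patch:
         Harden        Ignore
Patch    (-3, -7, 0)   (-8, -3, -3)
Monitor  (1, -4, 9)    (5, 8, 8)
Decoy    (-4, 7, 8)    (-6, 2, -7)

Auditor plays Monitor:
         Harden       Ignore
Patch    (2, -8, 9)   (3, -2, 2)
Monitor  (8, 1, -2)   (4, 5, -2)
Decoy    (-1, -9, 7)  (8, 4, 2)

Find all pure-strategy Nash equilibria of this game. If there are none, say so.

Check each profile: it is a Nash equilibrium iff no player can strictly gain by switching unilaterally.
(Patch, Harden, Patch): Defender can switch to Monitor (-3 → 1). Not NE.
(Patch, Harden, Monitor): Defender can switch to Monitor (2 → 8). Not NE.
(Patch, Ignore, Patch): Defender can switch to Monitor (-8 → 5). Not NE.
(Patch, Ignore, Monitor): Defender can switch to Monitor (3 → 4). Not NE.
(Monitor, Harden, Patch): Attacker can switch to Ignore (-4 → 8). Not NE.
(Monitor, Harden, Monitor): Attacker can switch to Ignore (1 → 5). Not NE.
(Monitor, Ignore, Patch): Defender gets 5, best alternative -6; Attacker gets 8, best alternative -4; Auditor gets 8, best alternative -2. No profitable deviation — NE.
(Monitor, Ignore, Monitor): Defender can switch to Decoy (4 → 8). Not NE.
(Decoy, Harden, Patch): Defender can switch to Patch (-4 → -3). Not NE.
(Decoy, Harden, Monitor): Defender can switch to Patch (-1 → 2). Not NE.
(Decoy, Ignore, Patch): Defender can switch to Monitor (-6 → 5). Not NE.
(Decoy, Ignore, Monitor): Defender gets 8, best alternative 4; Attacker gets 4, best alternative -9; Auditor gets 2, best alternative -7. No profitable deviation — NE.

Pure-strategy Nash equilibria: (Monitor, Ignore, Patch), (Decoy, Ignore, Monitor)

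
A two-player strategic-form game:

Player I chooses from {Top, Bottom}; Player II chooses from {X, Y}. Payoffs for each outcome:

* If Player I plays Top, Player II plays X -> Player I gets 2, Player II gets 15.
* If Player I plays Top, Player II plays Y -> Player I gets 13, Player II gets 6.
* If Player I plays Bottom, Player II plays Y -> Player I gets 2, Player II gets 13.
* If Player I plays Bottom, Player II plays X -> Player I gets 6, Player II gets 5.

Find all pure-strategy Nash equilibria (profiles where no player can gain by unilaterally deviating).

No pure-strategy Nash equilibrium.

(Top, X): Player I can switch to Bottom (2 → 6). Not NE.
(Top, Y): Player II can switch to X (6 → 15). Not NE.
(Bottom, X): Player II can switch to Y (5 → 13). Not NE.
(Bottom, Y): Player I can switch to Top (2 → 13). Not NE.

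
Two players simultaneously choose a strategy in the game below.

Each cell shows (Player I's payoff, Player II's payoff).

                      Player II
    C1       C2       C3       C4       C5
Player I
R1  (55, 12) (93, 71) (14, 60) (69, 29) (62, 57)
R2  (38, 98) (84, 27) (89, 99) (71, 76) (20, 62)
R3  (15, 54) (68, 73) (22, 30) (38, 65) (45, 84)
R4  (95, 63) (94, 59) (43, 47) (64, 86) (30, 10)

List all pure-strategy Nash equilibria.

For each strategy profile, look for a profitable unilateral deviation.
(R1, C1): Player I can switch to R4 (55 → 95). Not NE.
(R1, C2): Player I can switch to R4 (93 → 94). Not NE.
(R1, C3): Player I can switch to R2 (14 → 89). Not NE.
(R1, C4): Player I can switch to R2 (69 → 71). Not NE.
(R1, C5): Player II can switch to C2 (57 → 71). Not NE.
(R2, C1): Player I can switch to R1 (38 → 55). Not NE.
(R2, C2): Player I can switch to R1 (84 → 93). Not NE.
(R2, C3): Player I gets 89, best alternative 43; Player II gets 99, best alternative 98. No profitable deviation — NE.
(R2, C4): Player II can switch to C1 (76 → 98). Not NE.
(R2, C5): Player I can switch to R1 (20 → 62). Not NE.
(R3, C1): Player I can switch to R1 (15 → 55). Not NE.
(R3, C2): Player I can switch to R1 (68 → 93). Not NE.
(R3, C3): Player I can switch to R2 (22 → 89). Not NE.
(The remaining 7 profiles each have a profitable deviation by the same check.)

The unique pure-strategy Nash equilibrium is (R2, C3).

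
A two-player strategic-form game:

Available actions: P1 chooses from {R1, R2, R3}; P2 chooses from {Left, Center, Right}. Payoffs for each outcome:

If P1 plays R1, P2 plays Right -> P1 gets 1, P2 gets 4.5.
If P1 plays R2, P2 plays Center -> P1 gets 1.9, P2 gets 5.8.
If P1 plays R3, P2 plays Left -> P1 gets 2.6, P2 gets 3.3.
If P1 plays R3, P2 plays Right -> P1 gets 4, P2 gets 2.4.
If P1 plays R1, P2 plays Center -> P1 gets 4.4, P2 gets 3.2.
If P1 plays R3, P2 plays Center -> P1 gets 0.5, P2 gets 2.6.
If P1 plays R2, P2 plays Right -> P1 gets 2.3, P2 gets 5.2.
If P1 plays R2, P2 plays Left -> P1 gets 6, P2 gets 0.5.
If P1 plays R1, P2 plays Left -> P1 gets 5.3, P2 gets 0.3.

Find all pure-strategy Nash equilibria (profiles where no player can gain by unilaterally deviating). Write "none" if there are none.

(R1, Left): P1 can switch to R2 (5.3 → 6). Not NE.
(R1, Center): P2 can switch to Right (3.2 → 4.5). Not NE.
(R1, Right): P1 can switch to R2 (1 → 2.3). Not NE.
(R2, Left): P2 can switch to Center (0.5 → 5.8). Not NE.
(R2, Center): P1 can switch to R1 (1.9 → 4.4). Not NE.
(R2, Right): P1 can switch to R3 (2.3 → 4). Not NE.
(R3, Left): P1 can switch to R1 (2.6 → 5.3). Not NE.
(R3, Center): P1 can switch to R1 (0.5 → 4.4). Not NE.
(The remaining 1 profile has a profitable deviation by the same check.)

There is no pure-strategy Nash equilibrium.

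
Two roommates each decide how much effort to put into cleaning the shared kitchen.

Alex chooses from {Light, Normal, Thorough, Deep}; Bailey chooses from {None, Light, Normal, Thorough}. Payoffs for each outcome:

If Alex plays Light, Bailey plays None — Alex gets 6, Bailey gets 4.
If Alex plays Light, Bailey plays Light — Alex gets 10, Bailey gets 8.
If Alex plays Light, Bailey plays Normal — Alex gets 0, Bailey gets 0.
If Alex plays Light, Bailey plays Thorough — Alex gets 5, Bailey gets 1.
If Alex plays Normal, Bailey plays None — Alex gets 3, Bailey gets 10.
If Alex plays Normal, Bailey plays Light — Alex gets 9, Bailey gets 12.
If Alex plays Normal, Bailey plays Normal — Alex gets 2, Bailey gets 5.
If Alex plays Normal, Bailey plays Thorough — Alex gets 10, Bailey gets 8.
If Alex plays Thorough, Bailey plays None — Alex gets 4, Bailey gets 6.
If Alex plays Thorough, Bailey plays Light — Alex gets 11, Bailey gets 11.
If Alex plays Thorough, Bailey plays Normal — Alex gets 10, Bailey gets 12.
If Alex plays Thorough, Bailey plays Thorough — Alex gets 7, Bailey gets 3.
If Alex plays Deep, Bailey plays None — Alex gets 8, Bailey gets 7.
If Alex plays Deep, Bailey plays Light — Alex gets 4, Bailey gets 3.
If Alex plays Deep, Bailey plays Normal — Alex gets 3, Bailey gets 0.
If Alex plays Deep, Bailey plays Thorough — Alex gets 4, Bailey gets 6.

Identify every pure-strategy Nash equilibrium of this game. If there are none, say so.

Alex against None: payoffs 6, 3, 4, 8 → best response Deep.
Alex against Light: payoffs 10, 9, 11, 4 → best response Thorough.
Alex against Normal: payoffs 0, 2, 10, 3 → best response Thorough.
Alex against Thorough: payoffs 5, 10, 7, 4 → best response Normal.
Bailey against Light: payoffs 4, 8, 0, 1 → best response Light.
Bailey against Normal: payoffs 10, 12, 5, 8 → best response Light.
Bailey against Thorough: payoffs 6, 11, 12, 3 → best response Normal.
Bailey against Deep: payoffs 7, 3, 0, 6 → best response None.
Mutual best responses: (Thorough, Normal); (Deep, None).

(Thorough, Normal) and (Deep, None)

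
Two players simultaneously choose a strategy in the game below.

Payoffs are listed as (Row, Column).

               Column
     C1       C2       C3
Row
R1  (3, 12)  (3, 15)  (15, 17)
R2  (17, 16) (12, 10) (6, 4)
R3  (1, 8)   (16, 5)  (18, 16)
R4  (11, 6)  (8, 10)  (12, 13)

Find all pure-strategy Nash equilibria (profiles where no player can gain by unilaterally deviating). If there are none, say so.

(R2, C1) and (R3, C3)

Row against C1: payoffs 3, 17, 1, 11 → best response R2.
Row against C2: payoffs 3, 12, 16, 8 → best response R3.
Row against C3: payoffs 15, 6, 18, 12 → best response R3.
Column against R1: payoffs 12, 15, 17 → best response C3.
Column against R2: payoffs 16, 10, 4 → best response C1.
Column against R3: payoffs 8, 5, 16 → best response C3.
Column against R4: payoffs 6, 10, 13 → best response C3.
Mutual best responses: (R2, C1); (R3, C3).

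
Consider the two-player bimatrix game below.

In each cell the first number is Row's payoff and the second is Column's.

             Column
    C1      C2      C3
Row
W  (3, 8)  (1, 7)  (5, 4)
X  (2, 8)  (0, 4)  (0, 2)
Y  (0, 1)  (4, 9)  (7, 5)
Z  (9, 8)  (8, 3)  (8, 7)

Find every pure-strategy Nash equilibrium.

Pure NE: (Z, C1)

Row against C1: payoffs 3, 2, 0, 9 → best response Z.
Row against C2: payoffs 1, 0, 4, 8 → best response Z.
Row against C3: payoffs 5, 0, 7, 8 → best response Z.
Column against W: payoffs 8, 7, 4 → best response C1.
Column against X: payoffs 8, 4, 2 → best response C1.
Column against Y: payoffs 1, 9, 5 → best response C2.
Column against Z: payoffs 8, 3, 7 → best response C1.
Mutual best responses: (Z, C1).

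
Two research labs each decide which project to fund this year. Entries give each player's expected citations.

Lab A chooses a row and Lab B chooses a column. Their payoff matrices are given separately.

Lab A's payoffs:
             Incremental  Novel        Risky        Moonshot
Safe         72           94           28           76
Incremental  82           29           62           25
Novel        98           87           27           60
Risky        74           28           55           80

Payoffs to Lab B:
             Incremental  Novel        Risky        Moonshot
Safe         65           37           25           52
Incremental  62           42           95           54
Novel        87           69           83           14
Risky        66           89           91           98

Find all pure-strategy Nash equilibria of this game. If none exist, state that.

Lab A against Incremental: payoffs 72, 82, 98, 74 → best response Novel.
Lab A against Novel: payoffs 94, 29, 87, 28 → best response Safe.
Lab A against Risky: payoffs 28, 62, 27, 55 → best response Incremental.
Lab A against Moonshot: payoffs 76, 25, 60, 80 → best response Risky.
Lab B against Safe: payoffs 65, 37, 25, 52 → best response Incremental.
Lab B against Incremental: payoffs 62, 42, 95, 54 → best response Risky.
Lab B against Novel: payoffs 87, 69, 83, 14 → best response Incremental.
Lab B against Risky: payoffs 66, 89, 91, 98 → best response Moonshot.
Mutual best responses: (Incremental, Risky); (Novel, Incremental); (Risky, Moonshot).

The pure Nash equilibria are (Incremental, Risky); (Novel, Incremental); (Risky, Moonshot).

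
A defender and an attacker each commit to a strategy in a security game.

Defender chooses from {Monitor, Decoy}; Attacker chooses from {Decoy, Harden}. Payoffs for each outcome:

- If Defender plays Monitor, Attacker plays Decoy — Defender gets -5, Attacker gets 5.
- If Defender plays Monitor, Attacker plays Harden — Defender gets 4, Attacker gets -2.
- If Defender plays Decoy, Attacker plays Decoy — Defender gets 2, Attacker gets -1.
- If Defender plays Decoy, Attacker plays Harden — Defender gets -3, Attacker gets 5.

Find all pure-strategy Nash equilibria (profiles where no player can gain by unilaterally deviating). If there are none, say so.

Defender against Decoy: payoffs -5, 2 → best response Decoy.
Defender against Harden: payoffs 4, -3 → best response Monitor.
Attacker against Monitor: payoffs 5, -2 → best response Decoy.
Attacker against Decoy: payoffs -1, 5 → best response Harden.
No profile is a mutual best response for all players.

none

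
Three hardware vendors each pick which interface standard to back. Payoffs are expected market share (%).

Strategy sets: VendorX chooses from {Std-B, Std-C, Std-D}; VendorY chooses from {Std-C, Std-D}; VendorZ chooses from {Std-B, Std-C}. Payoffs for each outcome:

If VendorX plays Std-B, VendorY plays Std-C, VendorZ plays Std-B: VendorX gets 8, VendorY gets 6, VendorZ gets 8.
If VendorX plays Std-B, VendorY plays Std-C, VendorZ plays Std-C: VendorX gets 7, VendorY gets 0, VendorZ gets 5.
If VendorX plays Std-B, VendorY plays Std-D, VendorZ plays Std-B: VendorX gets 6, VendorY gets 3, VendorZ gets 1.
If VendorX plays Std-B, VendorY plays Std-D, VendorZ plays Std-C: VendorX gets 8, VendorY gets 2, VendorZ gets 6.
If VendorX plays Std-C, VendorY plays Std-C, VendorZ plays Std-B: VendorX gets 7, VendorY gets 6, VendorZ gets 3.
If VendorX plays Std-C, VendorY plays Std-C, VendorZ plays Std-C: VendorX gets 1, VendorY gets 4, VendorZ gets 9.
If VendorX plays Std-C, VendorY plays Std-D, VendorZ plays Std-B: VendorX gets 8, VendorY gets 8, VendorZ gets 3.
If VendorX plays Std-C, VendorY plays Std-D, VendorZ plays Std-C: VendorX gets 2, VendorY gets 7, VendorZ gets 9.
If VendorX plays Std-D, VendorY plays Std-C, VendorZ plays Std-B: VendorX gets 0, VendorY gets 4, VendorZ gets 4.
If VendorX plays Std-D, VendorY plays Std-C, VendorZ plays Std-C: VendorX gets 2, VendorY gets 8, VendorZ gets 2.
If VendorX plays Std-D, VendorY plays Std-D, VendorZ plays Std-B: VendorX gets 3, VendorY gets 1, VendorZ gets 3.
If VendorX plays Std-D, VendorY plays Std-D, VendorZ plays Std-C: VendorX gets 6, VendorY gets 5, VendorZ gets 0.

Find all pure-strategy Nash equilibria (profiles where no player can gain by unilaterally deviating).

(Std-B, Std-C, Std-B): VendorX gets 8, best alternative 7; VendorY gets 6, best alternative 3; VendorZ gets 8, best alternative 5. No profitable deviation — NE.
(Std-B, Std-C, Std-C): VendorY can switch to Std-D (0 → 2). Not NE.
(Std-B, Std-D, Std-B): VendorX can switch to Std-C (6 → 8). Not NE.
(Std-B, Std-D, Std-C): VendorX gets 8, best alternative 6; VendorY gets 2, best alternative 0; VendorZ gets 6, best alternative 1. No profitable deviation — NE.
(Std-C, Std-C, Std-B): VendorX can switch to Std-B (7 → 8). Not NE.
(Std-C, Std-C, Std-C): VendorX can switch to Std-B (1 → 7). Not NE.
(Std-C, Std-D, Std-B): VendorZ can switch to Std-C (3 → 9). Not NE.
(Std-C, Std-D, Std-C): VendorX can switch to Std-B (2 → 8). Not NE.
(Std-D, Std-C, Std-B): VendorX can switch to Std-B (0 → 8). Not NE.
(Std-D, Std-C, Std-C): VendorX can switch to Std-B (2 → 7). Not NE.
(Std-D, Std-D, Std-B): VendorX can switch to Std-B (3 → 6). Not NE.
(Std-D, Std-D, Std-C): VendorX can switch to Std-B (6 → 8). Not NE.

(Std-B, Std-C, Std-B) and (Std-B, Std-D, Std-C)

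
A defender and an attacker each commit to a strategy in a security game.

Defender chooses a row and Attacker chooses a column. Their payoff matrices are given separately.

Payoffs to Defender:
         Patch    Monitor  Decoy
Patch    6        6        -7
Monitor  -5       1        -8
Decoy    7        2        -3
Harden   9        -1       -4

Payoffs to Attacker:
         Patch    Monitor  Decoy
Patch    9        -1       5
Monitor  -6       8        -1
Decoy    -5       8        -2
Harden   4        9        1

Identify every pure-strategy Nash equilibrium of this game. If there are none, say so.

none

Defender against Patch: payoffs 6, -5, 7, 9 → best response Harden.
Defender against Monitor: payoffs 6, 1, 2, -1 → best response Patch.
Defender against Decoy: payoffs -7, -8, -3, -4 → best response Decoy.
Attacker against Patch: payoffs 9, -1, 5 → best response Patch.
Attacker against Monitor: payoffs -6, 8, -1 → best response Monitor.
Attacker against Decoy: payoffs -5, 8, -2 → best response Monitor.
Attacker against Harden: payoffs 4, 9, 1 → best response Monitor.
No profile is a mutual best response for all players.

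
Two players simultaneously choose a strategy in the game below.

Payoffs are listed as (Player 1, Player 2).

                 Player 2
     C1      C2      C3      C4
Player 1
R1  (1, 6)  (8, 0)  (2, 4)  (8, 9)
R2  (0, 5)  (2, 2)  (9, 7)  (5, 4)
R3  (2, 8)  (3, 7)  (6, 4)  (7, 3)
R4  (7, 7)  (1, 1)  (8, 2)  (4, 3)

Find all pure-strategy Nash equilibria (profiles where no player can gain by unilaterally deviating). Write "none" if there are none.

Pure-strategy Nash equilibria: (R1, C4); (R2, C3); (R4, C1)

Player 1 against C1: payoffs 1, 0, 2, 7 → best response R4.
Player 1 against C2: payoffs 8, 2, 3, 1 → best response R1.
Player 1 against C3: payoffs 2, 9, 6, 8 → best response R2.
Player 1 against C4: payoffs 8, 5, 7, 4 → best response R1.
Player 2 against R1: payoffs 6, 0, 4, 9 → best response C4.
Player 2 against R2: payoffs 5, 2, 7, 4 → best response C3.
Player 2 against R3: payoffs 8, 7, 4, 3 → best response C1.
Player 2 against R4: payoffs 7, 1, 2, 3 → best response C1.
Mutual best responses: (R1, C4); (R2, C3); (R4, C1).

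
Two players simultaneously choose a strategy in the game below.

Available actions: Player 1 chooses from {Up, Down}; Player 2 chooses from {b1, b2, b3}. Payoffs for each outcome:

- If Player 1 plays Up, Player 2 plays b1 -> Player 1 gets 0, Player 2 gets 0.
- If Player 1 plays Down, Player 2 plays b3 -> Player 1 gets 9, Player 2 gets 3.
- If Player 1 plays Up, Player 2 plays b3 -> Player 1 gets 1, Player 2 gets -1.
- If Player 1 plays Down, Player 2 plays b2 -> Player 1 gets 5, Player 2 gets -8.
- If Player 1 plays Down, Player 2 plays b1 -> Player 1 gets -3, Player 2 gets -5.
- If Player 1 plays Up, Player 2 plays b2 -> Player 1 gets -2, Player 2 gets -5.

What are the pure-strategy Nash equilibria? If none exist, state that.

Pure-strategy Nash equilibria: (Up, b1) and (Down, b3)

(Up, b1): Player 1 gets 0, best alternative -3; Player 2 gets 0, best alternative -1. No profitable deviation — NE.
(Up, b2): Player 1 can switch to Down (-2 → 5). Not NE.
(Up, b3): Player 1 can switch to Down (1 → 9). Not NE.
(Down, b1): Player 1 can switch to Up (-3 → 0). Not NE.
(Down, b2): Player 2 can switch to b1 (-8 → -5). Not NE.
(Down, b3): Player 1 gets 9, best alternative 1; Player 2 gets 3, best alternative -5. No profitable deviation — NE.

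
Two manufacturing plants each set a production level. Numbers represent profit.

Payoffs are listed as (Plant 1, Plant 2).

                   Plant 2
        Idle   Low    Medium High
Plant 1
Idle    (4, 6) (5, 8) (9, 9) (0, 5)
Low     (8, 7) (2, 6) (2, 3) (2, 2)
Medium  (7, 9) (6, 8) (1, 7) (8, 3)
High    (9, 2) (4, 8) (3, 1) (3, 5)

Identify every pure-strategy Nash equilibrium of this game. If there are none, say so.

The unique pure-strategy Nash equilibrium is (Idle, Medium).

For each player, find the best response to each opponent profile; mutual best responses are the pure NE.
Plant 1 against Idle: payoffs 4, 8, 7, 9 → best response High.
Plant 1 against Low: payoffs 5, 2, 6, 4 → best response Medium.
Plant 1 against Medium: payoffs 9, 2, 1, 3 → best response Idle.
Plant 1 against High: payoffs 0, 2, 8, 3 → best response Medium.
Plant 2 against Idle: payoffs 6, 8, 9, 5 → best response Medium.
Plant 2 against Low: payoffs 7, 6, 3, 2 → best response Idle.
Plant 2 against Medium: payoffs 9, 8, 7, 3 → best response Idle.
Plant 2 against High: payoffs 2, 8, 1, 5 → best response Low.
Mutual best responses: (Idle, Medium).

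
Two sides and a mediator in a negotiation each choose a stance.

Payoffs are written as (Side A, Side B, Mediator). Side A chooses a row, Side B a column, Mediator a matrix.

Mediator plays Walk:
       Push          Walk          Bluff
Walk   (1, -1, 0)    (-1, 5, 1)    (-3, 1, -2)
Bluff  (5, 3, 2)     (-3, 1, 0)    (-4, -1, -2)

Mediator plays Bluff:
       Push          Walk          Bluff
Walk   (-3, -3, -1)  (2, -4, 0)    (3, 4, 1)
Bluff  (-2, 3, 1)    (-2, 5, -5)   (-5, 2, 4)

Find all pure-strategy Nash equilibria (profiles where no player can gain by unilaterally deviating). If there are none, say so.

(Walk, Push, Walk): Side A can switch to Bluff (1 → 5). Not NE.
(Walk, Push, Bluff): Side A can switch to Bluff (-3 → -2). Not NE.
(Walk, Walk, Walk): Side A gets -1, best alternative -3; Side B gets 5, best alternative 1; Mediator gets 1, best alternative 0. No profitable deviation — NE.
(Walk, Walk, Bluff): Side B can switch to Push (-4 → -3). Not NE.
(Walk, Bluff, Walk): Side B can switch to Walk (1 → 5). Not NE.
(Walk, Bluff, Bluff): Side A gets 3, best alternative -5; Side B gets 4, best alternative -3; Mediator gets 1, best alternative -2. No profitable deviation — NE.
(Bluff, Push, Walk): Side A gets 5, best alternative 1; Side B gets 3, best alternative 1; Mediator gets 2, best alternative 1. No profitable deviation — NE.
(Bluff, Push, Bluff): Side B can switch to Walk (3 → 5). Not NE.
(Bluff, Walk, Walk): Side A can switch to Walk (-3 → -1). Not NE.
(Bluff, Walk, Bluff): Side A can switch to Walk (-2 → 2). Not NE.
(Bluff, Bluff, Walk): Side A can switch to Walk (-4 → -3). Not NE.
(Bluff, Bluff, Bluff): Side A can switch to Walk (-5 → 3). Not NE.

The pure Nash equilibria are (Walk, Walk, Walk) and (Walk, Bluff, Bluff) and (Bluff, Push, Walk).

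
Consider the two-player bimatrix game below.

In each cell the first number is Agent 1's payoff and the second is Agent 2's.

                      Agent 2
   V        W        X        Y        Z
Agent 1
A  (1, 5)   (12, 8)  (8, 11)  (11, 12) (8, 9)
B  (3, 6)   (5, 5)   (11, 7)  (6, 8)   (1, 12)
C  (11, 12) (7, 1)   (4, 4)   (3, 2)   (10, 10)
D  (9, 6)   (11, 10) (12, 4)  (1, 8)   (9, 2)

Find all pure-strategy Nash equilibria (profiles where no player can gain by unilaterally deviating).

(A, V): Agent 1 can switch to B (1 → 3). Not NE.
(A, W): Agent 2 can switch to X (8 → 11). Not NE.
(A, X): Agent 1 can switch to B (8 → 11). Not NE.
(A, Y): Agent 1 gets 11, best alternative 6; Agent 2 gets 12, best alternative 11. No profitable deviation — NE.
(A, Z): Agent 1 can switch to C (8 → 10). Not NE.
(B, V): Agent 1 can switch to C (3 → 11). Not NE.
(B, W): Agent 1 can switch to A (5 → 12). Not NE.
(B, X): Agent 1 can switch to D (11 → 12). Not NE.
(B, Y): Agent 1 can switch to A (6 → 11). Not NE.
(C, V): Agent 1 gets 11, best alternative 9; Agent 2 gets 12, best alternative 10. No profitable deviation — NE.
(The remaining 10 profiles each have a profitable deviation by the same check.)

The pure Nash equilibria are (A, Y), (C, V).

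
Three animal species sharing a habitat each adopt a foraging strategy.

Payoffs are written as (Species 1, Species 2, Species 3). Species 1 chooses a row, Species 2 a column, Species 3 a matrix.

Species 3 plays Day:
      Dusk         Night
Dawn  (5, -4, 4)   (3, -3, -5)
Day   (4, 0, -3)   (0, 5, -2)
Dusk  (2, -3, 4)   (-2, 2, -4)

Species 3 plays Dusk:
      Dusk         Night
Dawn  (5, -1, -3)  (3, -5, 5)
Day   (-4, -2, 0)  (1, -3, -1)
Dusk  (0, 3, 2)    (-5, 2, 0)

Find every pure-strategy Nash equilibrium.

No pure-strategy Nash equilibrium.

Species 1 against (Dusk, Day): payoffs 5, 4, 2 → best response Dawn.
Species 1 against (Dusk, Dusk): payoffs 5, -4, 0 → best response Dawn.
Species 1 against (Night, Day): payoffs 3, 0, -2 → best response Dawn.
Species 1 against (Night, Dusk): payoffs 3, 1, -5 → best response Dawn.
Species 2 against (Dawn, Day): payoffs -4, -3 → best response Night.
Species 2 against (Dawn, Dusk): payoffs -1, -5 → best response Dusk.
Species 2 against (Day, Day): payoffs 0, 5 → best response Night.
Species 2 against (Day, Dusk): payoffs -2, -3 → best response Dusk.
Species 2 against (Dusk, Day): payoffs -3, 2 → best response Night.
Species 2 against (Dusk, Dusk): payoffs 3, 2 → best response Dusk.
Species 3 against (Dawn, Dusk): payoffs 4, -3 → best response Day.
Species 3 against (Dawn, Night): payoffs -5, 5 → best response Dusk.
Species 3 against (Day, Dusk): payoffs -3, 0 → best response Dusk.
Species 3 against (Day, Night): payoffs -2, -1 → best response Dusk.
Species 3 against (Dusk, Dusk): payoffs 4, 2 → best response Day.
Species 3 against (Dusk, Night): payoffs -4, 0 → best response Dusk.
No profile is a mutual best response for all players.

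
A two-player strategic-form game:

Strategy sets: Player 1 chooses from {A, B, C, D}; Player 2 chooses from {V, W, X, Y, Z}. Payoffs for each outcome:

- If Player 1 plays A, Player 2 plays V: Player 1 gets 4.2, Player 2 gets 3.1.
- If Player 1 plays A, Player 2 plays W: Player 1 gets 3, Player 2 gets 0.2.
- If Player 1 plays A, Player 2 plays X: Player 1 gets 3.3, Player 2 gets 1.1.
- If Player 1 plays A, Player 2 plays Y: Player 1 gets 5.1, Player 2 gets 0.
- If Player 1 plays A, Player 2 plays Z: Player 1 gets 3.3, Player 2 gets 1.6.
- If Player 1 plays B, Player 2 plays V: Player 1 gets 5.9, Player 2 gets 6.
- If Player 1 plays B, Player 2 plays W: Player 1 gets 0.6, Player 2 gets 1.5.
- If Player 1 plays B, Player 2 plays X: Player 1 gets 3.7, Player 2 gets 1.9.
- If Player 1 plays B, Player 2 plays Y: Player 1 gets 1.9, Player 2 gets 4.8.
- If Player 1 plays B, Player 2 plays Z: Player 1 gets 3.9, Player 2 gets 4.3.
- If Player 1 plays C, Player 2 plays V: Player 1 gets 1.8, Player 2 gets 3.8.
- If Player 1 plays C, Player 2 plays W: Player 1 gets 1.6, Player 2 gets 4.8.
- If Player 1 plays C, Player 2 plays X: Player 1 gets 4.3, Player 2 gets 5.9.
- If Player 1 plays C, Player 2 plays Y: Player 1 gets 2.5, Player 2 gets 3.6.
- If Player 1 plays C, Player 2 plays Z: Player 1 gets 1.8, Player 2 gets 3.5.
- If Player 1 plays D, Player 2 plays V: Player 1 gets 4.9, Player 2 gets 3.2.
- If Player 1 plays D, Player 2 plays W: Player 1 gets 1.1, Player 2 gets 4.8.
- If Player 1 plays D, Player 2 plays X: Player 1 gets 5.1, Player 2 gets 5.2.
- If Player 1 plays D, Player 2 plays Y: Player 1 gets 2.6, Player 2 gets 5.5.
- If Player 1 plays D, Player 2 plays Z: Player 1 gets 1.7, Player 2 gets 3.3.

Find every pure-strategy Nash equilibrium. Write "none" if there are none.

(B, V)

Check each profile: it is a Nash equilibrium iff no player can strictly gain by switching unilaterally.
(A, V): Player 1 can switch to B (4.2 → 5.9). Not NE.
(A, W): Player 2 can switch to V (0.2 → 3.1). Not NE.
(A, X): Player 1 can switch to B (3.3 → 3.7). Not NE.
(A, Y): Player 2 can switch to V (0 → 3.1). Not NE.
(A, Z): Player 1 can switch to B (3.3 → 3.9). Not NE.
(B, V): Player 1 gets 5.9, best alternative 4.9; Player 2 gets 6, best alternative 4.8. No profitable deviation — NE.
(B, W): Player 1 can switch to A (0.6 → 3). Not NE.
(B, X): Player 1 can switch to C (3.7 → 4.3). Not NE.
(B, Y): Player 1 can switch to A (1.9 → 5.1). Not NE.
(B, Z): Player 2 can switch to V (4.3 → 6). Not NE.
(C, V): Player 1 can switch to A (1.8 → 4.2). Not NE.
(C, W): Player 1 can switch to A (1.6 → 3). Not NE.
(C, X): Player 1 can switch to D (4.3 → 5.1). Not NE.
(The remaining 7 profiles each have a profitable deviation by the same check.)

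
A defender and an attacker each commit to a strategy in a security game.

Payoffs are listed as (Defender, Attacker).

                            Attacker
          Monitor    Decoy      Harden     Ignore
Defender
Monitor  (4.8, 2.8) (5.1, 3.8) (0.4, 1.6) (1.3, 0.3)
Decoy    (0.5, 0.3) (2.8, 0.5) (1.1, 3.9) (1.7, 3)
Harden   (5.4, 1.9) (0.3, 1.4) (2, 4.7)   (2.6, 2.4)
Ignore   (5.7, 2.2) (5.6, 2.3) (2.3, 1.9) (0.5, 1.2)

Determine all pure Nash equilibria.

Check each profile: it is a Nash equilibrium iff no player can strictly gain by switching unilaterally.
(Monitor, Monitor): Defender can switch to Harden (4.8 → 5.4). Not NE.
(Monitor, Decoy): Defender can switch to Ignore (5.1 → 5.6). Not NE.
(Monitor, Harden): Defender can switch to Decoy (0.4 → 1.1). Not NE.
(Monitor, Ignore): Defender can switch to Decoy (1.3 → 1.7). Not NE.
(Decoy, Monitor): Defender can switch to Monitor (0.5 → 4.8). Not NE.
(Decoy, Decoy): Defender can switch to Monitor (2.8 → 5.1). Not NE.
(Decoy, Harden): Defender can switch to Harden (1.1 → 2). Not NE.
(Decoy, Ignore): Defender can switch to Harden (1.7 → 2.6). Not NE.
(Harden, Monitor): Defender can switch to Ignore (5.4 → 5.7). Not NE.
(Harden, Decoy): Defender can switch to Monitor (0.3 → 5.1). Not NE.
(Harden, Harden): Defender can switch to Ignore (2 → 2.3). Not NE.
(Harden, Ignore): Attacker can switch to Harden (2.4 → 4.7). Not NE.
(Ignore, Decoy): Defender gets 5.6, best alternative 5.1; Attacker gets 2.3, best alternative 2.2. No profitable deviation — NE.
(The remaining 3 profiles each have a profitable deviation by the same check.)

The unique pure-strategy Nash equilibrium is (Ignore, Decoy).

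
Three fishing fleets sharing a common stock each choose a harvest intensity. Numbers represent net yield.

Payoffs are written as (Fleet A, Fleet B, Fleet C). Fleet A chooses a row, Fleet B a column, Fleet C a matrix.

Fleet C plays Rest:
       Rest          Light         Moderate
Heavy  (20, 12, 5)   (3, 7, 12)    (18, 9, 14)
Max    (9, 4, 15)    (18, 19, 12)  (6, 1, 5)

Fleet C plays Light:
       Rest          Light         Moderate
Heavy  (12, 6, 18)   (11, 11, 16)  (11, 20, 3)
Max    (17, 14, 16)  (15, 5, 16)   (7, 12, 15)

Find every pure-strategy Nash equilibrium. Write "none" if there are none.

For each strategy profile, look for a profitable unilateral deviation.
(Heavy, Rest, Rest): Fleet C can switch to Light (5 → 18). Not NE.
(Heavy, Rest, Light): Fleet A can switch to Max (12 → 17). Not NE.
(Heavy, Light, Rest): Fleet A can switch to Max (3 → 18). Not NE.
(Heavy, Light, Light): Fleet A can switch to Max (11 → 15). Not NE.
(Heavy, Moderate, Rest): Fleet B can switch to Rest (9 → 12). Not NE.
(Heavy, Moderate, Light): Fleet C can switch to Rest (3 → 14). Not NE.
(Max, Rest, Rest): Fleet A can switch to Heavy (9 → 20). Not NE.
(Max, Rest, Light): Fleet A gets 17, best alternative 12; Fleet B gets 14, best alternative 12; Fleet C gets 16, best alternative 15. No profitable deviation — NE.
(Max, Light, Rest): Fleet C can switch to Light (12 → 16). Not NE.
(Max, Light, Light): Fleet B can switch to Rest (5 → 14). Not NE.
(Max, Moderate, Rest): Fleet A can switch to Heavy (6 → 18). Not NE.
(The remaining 1 profile has a profitable deviation by the same check.)

(Max, Rest, Light)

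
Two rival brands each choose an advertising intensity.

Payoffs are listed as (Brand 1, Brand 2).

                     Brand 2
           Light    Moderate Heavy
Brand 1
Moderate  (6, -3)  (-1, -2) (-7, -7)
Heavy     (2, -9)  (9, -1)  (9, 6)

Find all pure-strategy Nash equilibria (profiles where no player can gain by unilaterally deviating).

(Moderate, Light): Brand 2 can switch to Moderate (-3 → -2). Not NE.
(Moderate, Moderate): Brand 1 can switch to Heavy (-1 → 9). Not NE.
(Moderate, Heavy): Brand 1 can switch to Heavy (-7 → 9). Not NE.
(Heavy, Light): Brand 1 can switch to Moderate (2 → 6). Not NE.
(Heavy, Moderate): Brand 2 can switch to Heavy (-1 → 6). Not NE.
(Heavy, Heavy): Brand 1 gets 9, best alternative -7; Brand 2 gets 6, best alternative -1. No profitable deviation — NE.

(Heavy, Heavy)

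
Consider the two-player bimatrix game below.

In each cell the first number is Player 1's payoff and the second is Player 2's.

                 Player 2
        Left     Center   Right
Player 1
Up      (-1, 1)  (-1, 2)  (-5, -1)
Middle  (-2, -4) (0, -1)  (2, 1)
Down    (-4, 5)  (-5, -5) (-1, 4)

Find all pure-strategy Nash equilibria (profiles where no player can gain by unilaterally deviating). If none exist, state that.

(Middle, Right)

Player 1 against Left: payoffs -1, -2, -4 → best response Up.
Player 1 against Center: payoffs -1, 0, -5 → best response Middle.
Player 1 against Right: payoffs -5, 2, -1 → best response Middle.
Player 2 against Up: payoffs 1, 2, -1 → best response Center.
Player 2 against Middle: payoffs -4, -1, 1 → best response Right.
Player 2 against Down: payoffs 5, -5, 4 → best response Left.
Mutual best responses: (Middle, Right).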